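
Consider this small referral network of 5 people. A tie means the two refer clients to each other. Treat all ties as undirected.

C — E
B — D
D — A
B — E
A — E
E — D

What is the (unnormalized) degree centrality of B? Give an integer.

2

B is directly tied to D and E. That is 2 neighbors, so the degree of B is 2.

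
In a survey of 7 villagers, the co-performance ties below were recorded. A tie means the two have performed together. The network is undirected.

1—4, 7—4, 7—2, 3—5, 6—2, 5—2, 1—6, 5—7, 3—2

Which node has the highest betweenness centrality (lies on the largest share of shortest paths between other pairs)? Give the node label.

2

Unnormalized betweenness of each node: 1:1, 2:11/2, 3:0, 4:3/2, 5:1, 6:5/2, 7:7/2.
2 has the largest value, 11/2, making it the main broker — the node through which the most shortest paths run.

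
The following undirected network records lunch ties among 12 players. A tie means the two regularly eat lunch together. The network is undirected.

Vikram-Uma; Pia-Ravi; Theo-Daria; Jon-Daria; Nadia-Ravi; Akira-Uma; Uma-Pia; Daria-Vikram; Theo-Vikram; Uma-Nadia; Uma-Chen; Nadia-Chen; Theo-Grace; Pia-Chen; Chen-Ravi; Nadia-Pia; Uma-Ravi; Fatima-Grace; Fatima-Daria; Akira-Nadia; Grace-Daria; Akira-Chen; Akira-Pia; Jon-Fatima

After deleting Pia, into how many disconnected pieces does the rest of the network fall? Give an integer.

1

Pia's neighbors (Akira, Chen, Nadia, Ravi, and Uma) remain reachable from one another through other ties, so the rest of the network stays in one piece.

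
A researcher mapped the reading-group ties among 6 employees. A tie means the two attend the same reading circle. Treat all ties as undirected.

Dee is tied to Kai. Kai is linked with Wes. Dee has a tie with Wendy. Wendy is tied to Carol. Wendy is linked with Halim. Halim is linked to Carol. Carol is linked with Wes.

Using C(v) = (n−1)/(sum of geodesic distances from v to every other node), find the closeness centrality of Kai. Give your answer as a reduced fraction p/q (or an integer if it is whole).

Distances from Kai: Carol:2, Dee:1, Halim:3, Wendy:2, Wes:1. Sum = 9.
n = 6, so closeness = 5/9.

5/9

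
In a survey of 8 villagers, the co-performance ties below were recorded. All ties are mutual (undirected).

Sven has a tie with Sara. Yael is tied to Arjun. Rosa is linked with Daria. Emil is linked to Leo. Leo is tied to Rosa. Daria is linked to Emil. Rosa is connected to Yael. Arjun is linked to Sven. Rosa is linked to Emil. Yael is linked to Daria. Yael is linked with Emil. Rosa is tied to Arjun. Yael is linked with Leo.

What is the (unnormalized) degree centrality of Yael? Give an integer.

5

Yael is directly tied to Arjun, Daria, Emil, Leo, and Rosa. That is 5 neighbors, so the degree of Yael is 5.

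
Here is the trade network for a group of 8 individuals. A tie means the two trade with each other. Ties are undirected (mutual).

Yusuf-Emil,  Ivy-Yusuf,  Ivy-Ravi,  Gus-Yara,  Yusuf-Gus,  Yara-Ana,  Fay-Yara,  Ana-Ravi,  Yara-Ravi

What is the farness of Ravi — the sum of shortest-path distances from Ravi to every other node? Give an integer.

Distances from Ravi: Ana:1, Emil:3, Fay:2, Gus:2, Ivy:1, Yara:1, Yusuf:2.
Sum = 1 + 3 + 2 + 2 + 1 + 1 + 2 = 12.

12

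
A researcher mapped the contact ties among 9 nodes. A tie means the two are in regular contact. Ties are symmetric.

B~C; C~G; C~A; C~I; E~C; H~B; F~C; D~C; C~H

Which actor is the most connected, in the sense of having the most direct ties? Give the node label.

Degrees — A:1, B:2, C:8, D:1, E:1, F:1, G:1, H:2, I:1.
The maximum is 8, attained only by C.

C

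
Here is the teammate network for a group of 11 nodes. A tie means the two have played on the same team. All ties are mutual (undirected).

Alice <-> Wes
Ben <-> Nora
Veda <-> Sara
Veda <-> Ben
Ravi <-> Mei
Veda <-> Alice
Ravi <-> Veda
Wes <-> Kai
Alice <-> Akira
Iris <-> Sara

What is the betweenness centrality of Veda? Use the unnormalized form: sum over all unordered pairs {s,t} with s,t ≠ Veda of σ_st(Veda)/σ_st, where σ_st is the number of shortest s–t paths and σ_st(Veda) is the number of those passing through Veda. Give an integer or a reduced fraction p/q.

36

Pairs whose geodesics pass through Veda — Mei–Ben: 1; Mei–Alice: 1; Mei–Sara: 1; Mei–Akira: 1; Mei–Kai: 1; Mei–Iris: 1; Mei–Wes: 1; Mei–Nora: 1; Ravi–Ben: 1; Ravi–Alice: 1; Ravi–Sara: 1; Ravi–Akira: 1; Ravi–Kai: 1; Ravi–Iris: 1 … (+22 more pairs).
All other pairs contribute 0.
Summing the contributions gives betweenness(Veda) = 36.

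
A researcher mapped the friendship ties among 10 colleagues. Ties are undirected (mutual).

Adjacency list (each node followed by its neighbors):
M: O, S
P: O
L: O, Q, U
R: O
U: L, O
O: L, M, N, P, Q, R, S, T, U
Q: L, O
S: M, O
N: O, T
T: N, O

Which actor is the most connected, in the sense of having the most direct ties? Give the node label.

Degrees — L:3, M:2, N:2, O:9, P:1, Q:2, R:1, S:2, T:2, U:2.
The maximum is 9, attained only by O.

O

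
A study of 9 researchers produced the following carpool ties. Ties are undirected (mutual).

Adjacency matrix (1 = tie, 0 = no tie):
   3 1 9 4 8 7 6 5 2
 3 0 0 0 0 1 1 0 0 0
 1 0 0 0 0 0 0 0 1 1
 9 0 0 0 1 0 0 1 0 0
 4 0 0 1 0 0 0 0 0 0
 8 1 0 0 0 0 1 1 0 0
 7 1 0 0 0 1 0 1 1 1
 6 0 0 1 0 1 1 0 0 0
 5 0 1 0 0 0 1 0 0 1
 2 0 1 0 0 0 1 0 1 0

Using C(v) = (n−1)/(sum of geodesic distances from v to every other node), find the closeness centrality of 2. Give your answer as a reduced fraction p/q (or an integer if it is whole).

1/2

Distances from 2: 1:1, 3:2, 4:4, 5:1, 6:2, 7:1, 8:2, 9:3. Sum = 16.
n = 9, so closeness = 8/16 = 1/2.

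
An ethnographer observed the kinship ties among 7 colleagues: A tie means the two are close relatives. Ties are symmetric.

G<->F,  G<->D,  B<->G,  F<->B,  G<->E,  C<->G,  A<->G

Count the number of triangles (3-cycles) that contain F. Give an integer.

1

F's neighbors: B and G.
Neighbor pairs that are themselves tied: F–B–G. Each forms one triangle with F, for 1 in total.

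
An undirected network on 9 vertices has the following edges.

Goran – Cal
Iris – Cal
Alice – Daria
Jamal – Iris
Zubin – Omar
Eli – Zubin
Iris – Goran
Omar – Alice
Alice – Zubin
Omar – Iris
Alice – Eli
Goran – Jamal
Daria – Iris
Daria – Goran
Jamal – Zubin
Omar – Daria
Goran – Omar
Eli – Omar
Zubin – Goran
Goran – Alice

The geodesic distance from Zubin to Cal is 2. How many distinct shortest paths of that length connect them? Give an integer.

1

The shortest distance is 2, and the only length-2 path is Zubin–Goran–Cal. So there is exactly 1 shortest path.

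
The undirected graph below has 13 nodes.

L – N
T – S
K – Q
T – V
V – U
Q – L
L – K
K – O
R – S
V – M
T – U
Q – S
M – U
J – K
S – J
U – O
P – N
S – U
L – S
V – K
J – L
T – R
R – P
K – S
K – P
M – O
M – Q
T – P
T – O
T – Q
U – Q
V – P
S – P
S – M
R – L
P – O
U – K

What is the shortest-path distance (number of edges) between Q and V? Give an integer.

One shortest route is Q – T – V, which uses 2 edges, and Q and V are not directly tied, so nothing shorter exists. So d(Q,V) = 2.

2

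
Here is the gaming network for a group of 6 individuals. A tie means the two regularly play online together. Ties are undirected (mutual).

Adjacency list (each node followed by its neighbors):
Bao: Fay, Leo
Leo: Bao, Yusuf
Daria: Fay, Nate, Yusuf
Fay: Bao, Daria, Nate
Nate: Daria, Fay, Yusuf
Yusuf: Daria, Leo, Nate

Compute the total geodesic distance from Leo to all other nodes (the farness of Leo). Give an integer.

8

Distances from Leo: Bao:1, Daria:2, Fay:2, Nate:2, Yusuf:1.
Sum = 1 + 2 + 2 + 2 + 1 = 8.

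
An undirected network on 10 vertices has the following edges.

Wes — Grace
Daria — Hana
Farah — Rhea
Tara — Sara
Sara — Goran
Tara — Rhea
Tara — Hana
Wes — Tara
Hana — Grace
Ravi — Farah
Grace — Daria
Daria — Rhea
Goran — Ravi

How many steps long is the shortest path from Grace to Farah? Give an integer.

One shortest route is Grace – Daria – Rhea – Farah, which uses 3 edges, and at distance 2 from Grace we only reach {Rhea, Tara}, which does not include Farah. So d(Grace,Farah) = 3.

3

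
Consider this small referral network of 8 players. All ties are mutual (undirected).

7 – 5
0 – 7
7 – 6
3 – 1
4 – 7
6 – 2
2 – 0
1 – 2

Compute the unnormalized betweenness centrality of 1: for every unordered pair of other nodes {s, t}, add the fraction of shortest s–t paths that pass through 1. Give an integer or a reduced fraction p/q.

Pairs whose geodesics pass through 1 — 0–3: 1; 3–5: 2/2; 3–6: 1; 3–4: 2/2; 3–7: 2/2; 3–2: 1.
All other pairs contribute 0.
Summing the contributions gives betweenness(1) = 6.

6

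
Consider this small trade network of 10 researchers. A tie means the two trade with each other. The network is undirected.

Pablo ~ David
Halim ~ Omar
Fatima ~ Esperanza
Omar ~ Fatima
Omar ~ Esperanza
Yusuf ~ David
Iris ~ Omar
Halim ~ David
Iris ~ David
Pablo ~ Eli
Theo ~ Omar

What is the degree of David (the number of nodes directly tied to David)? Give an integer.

4

David is directly tied to Halim, Iris, Pablo, and Yusuf. That is 4 neighbors, so the degree of David is 4.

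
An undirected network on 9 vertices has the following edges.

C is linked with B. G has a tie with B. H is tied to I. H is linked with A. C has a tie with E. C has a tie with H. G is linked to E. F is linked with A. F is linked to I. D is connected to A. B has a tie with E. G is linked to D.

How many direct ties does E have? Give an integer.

E is directly tied to B, C, and G. That is 3 neighbors, so the degree of E is 3.

3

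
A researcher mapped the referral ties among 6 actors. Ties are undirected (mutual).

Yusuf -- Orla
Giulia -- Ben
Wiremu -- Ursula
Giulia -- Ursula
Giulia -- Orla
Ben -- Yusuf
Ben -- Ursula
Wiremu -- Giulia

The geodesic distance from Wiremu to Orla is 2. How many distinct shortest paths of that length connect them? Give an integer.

The shortest distance is 2, and the only length-2 path is Wiremu–Giulia–Orla. So there is exactly 1 shortest path.

1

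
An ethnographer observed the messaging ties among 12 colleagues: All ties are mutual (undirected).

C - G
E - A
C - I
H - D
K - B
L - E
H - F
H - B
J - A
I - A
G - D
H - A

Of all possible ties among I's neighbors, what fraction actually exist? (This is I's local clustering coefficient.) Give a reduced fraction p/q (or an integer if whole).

0

I's neighbors: A and C (k = 2).
Possible neighbor pairs: C(2,2) = 1. Edges among them: none → e = 0.
Clustering(I) = 0/1.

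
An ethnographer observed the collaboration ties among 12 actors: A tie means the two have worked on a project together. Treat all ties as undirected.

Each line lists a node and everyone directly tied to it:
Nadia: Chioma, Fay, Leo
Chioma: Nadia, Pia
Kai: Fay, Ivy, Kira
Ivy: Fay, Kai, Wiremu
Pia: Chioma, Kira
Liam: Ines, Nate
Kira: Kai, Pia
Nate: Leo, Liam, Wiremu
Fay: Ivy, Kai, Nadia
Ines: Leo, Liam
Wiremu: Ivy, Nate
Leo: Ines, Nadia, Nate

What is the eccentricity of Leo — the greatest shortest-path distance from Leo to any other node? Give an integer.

4

Distances from Leo: Chioma:2, Fay:2, Ines:1, Ivy:3, Kai:3, Kira:4, Liam:2, Nadia:1, Nate:1, Pia:3, Wiremu:2.
The largest is 4 (to Kira), so the eccentricity of Leo is 4.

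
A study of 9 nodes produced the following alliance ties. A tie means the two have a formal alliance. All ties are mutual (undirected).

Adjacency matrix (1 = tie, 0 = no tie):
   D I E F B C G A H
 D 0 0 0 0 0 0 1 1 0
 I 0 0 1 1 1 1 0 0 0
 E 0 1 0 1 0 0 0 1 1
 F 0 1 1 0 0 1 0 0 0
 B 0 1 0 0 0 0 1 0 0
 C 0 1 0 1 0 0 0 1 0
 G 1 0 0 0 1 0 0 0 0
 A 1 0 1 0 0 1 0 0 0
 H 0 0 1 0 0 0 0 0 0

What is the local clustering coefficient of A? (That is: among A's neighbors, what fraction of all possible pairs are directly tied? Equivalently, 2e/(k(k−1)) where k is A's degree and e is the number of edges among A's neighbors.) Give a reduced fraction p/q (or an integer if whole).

0

A's neighbors: C, D, and E (k = 3).
Possible neighbor pairs: C(3,2) = 3. Edges among them: none → e = 0.
Clustering(A) = 0/3 = 0.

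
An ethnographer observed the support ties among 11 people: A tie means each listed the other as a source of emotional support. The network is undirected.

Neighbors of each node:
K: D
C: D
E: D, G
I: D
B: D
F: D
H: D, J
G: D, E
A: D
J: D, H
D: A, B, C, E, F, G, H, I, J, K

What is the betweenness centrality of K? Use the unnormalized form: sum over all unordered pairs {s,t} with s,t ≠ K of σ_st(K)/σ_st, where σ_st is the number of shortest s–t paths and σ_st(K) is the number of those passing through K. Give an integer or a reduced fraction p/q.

0

No shortest path between any pair of other nodes passes through K.
Summing the contributions gives betweenness(K) = 0.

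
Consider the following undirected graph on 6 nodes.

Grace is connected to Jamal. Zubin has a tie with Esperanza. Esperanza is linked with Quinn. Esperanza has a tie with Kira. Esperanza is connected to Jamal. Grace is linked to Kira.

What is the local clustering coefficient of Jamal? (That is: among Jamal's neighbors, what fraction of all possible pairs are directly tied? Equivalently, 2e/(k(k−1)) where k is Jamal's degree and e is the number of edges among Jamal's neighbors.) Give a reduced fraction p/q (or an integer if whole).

Jamal's neighbors: Esperanza and Grace (k = 2).
Possible neighbor pairs: C(2,2) = 1. Edges among them: none → e = 0.
Clustering(Jamal) = 0/1.

0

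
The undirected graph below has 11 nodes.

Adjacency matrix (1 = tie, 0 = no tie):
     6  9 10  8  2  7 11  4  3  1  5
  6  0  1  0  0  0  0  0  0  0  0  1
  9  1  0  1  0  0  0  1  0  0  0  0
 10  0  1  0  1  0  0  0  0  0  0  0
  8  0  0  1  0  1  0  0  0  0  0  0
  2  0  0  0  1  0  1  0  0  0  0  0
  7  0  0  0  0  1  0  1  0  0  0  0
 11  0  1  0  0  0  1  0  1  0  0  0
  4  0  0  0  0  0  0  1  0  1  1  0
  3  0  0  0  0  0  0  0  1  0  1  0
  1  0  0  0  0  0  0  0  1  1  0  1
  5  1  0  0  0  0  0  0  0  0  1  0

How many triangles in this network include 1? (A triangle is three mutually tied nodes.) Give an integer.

1

1's neighbors: 3, 4, and 5.
Neighbor pairs that are themselves tied: 1–3–4. Each forms one triangle with 1, for 1 in total.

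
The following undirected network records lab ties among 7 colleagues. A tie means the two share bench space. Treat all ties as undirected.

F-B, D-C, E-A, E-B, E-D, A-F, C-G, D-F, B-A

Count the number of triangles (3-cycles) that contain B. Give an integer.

B's neighbors: A, E, and F.
Neighbor pairs that are themselves tied: B–A–E; B–A–F. Each forms one triangle with B, for 2 in total.

2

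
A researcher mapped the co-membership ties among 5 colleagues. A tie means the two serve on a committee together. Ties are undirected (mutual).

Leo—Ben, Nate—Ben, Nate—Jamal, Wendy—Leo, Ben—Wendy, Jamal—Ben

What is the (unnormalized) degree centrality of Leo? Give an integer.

Leo is directly tied to Ben and Wendy. That is 2 neighbors, so the degree of Leo is 2.

2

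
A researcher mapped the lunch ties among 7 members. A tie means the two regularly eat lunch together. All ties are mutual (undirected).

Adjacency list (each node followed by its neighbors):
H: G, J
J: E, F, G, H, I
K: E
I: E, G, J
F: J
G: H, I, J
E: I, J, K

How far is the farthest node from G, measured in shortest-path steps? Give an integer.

3

Distances from G: E:2, F:2, H:1, I:1, J:1, K:3.
The largest is 3 (to K), so the eccentricity of G is 3.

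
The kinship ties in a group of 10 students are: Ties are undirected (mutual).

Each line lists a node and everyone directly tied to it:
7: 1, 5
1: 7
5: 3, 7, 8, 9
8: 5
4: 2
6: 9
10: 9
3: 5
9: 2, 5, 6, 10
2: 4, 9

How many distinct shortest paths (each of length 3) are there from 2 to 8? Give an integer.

1

The shortest distance is 3, and the only length-3 path is 2–9–5–8. So there is exactly 1 shortest path.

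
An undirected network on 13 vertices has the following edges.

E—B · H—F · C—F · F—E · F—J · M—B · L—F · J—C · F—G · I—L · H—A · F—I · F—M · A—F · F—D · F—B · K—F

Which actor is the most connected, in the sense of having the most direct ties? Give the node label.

F

Degrees — A:2, B:3, C:2, D:1, E:2, F:12, G:1, H:2, I:2, J:2, K:1, L:2, M:2.
The maximum is 12, attained only by F.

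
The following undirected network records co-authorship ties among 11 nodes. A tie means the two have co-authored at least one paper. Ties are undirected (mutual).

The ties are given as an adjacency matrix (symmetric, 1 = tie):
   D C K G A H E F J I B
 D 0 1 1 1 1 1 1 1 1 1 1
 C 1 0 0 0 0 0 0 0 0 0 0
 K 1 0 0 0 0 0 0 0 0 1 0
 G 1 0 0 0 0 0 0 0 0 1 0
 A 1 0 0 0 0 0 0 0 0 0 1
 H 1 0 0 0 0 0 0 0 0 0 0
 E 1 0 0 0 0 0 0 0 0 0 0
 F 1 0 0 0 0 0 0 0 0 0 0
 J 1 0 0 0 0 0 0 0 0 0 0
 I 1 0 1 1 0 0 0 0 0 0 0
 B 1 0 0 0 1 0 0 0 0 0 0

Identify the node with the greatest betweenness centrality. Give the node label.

Unnormalized betweenness of each node: A:0, B:0, C:0, D:83/2, E:0, F:0, G:0, H:0, I:1/2, J:0, K:0.
D has the largest value, 83/2, making it the main broker — the node through which the most shortest paths run.

D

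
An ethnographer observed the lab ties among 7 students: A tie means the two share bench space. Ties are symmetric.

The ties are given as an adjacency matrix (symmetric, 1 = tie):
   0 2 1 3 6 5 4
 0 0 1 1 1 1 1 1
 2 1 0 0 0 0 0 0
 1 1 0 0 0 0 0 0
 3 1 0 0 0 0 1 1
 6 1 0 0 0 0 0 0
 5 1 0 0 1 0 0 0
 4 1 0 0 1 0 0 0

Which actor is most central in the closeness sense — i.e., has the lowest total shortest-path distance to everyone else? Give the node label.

0

Farness (sum of distances to all others) for each node — 0:6, 1:11, 2:11, 3:9, 4:10, 5:10, 6:11.
The smallest farness is 6, for 0, so 0 has the highest closeness.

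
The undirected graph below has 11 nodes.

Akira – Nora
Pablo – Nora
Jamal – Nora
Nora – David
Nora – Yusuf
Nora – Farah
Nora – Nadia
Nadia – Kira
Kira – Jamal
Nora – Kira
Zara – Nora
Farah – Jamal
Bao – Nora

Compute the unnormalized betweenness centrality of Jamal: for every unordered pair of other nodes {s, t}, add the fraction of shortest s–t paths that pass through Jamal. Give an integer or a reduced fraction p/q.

Pairs whose geodesics pass through Jamal — Kira–Farah: 1/2.
All other pairs contribute 0.
Summing the contributions gives betweenness(Jamal) = 1/2.

1/2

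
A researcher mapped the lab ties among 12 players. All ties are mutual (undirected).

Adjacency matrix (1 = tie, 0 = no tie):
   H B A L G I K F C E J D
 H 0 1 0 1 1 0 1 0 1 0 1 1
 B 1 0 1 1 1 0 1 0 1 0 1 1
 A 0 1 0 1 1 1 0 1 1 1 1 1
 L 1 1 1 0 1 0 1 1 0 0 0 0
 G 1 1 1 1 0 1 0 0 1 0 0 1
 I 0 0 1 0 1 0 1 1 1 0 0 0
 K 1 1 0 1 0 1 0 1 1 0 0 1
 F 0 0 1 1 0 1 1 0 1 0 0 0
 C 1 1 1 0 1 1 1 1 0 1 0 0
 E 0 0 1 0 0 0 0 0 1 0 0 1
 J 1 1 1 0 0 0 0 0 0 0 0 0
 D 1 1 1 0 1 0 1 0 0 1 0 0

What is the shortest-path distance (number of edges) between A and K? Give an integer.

2

One shortest route is A – B – K, which uses 2 edges, and A and K are not directly tied, so nothing shorter exists. So d(A,K) = 2.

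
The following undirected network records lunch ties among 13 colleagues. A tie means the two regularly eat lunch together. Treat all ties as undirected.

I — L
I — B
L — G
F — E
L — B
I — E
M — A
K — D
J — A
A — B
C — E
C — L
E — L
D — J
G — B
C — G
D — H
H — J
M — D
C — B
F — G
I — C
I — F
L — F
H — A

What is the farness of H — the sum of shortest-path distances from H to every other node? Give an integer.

29

Distances from H: A:1, B:2, C:3, D:1, E:4, F:4, G:3, I:3, J:1, K:2, L:3, M:2.
Sum = 1 + 2 + 3 + 1 + 4 + 4 + 3 + 3 + 1 + 2 + 3 + 2 = 29.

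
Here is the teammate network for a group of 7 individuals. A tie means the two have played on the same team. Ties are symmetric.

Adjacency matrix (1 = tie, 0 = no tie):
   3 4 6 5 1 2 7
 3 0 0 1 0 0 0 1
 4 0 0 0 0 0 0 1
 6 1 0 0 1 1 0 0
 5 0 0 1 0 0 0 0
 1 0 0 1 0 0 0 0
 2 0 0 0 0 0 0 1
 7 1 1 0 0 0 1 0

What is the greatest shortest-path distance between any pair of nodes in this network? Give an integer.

4

Eccentricity of each node (its greatest distance to any other): 1:4, 2:4, 3:2, 4:4, 5:4, 6:3, 7:3.
The maximum eccentricity is 4, realized for instance by the pair 4–5 via 4 – 7 – 3 – 6 – 5. So the diameter is 4.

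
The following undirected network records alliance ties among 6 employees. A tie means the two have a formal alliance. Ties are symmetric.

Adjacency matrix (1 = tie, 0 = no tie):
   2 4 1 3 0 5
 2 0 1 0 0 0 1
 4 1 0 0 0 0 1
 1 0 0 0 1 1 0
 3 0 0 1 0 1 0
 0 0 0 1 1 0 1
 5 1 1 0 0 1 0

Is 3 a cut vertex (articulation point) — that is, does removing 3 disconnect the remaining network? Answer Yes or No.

No

Even without 3, every remaining node can still reach every other (the residual graph is connected), so 3 is not a cut vertex.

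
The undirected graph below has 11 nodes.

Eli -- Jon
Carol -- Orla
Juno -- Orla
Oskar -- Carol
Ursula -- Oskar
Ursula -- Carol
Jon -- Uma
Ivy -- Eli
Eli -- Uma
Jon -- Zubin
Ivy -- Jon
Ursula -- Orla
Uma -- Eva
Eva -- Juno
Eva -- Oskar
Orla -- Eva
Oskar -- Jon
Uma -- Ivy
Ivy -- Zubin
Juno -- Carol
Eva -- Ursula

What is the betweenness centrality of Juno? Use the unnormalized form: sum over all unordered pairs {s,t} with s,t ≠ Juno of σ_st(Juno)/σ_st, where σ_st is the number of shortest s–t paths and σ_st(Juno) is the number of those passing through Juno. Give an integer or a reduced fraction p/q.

Pairs whose geodesics pass through Juno — Carol–Eva: 1/4; Carol–Uma: 1/5.
All other pairs contribute 0.
Summing the contributions gives betweenness(Juno) = 9/20.

9/20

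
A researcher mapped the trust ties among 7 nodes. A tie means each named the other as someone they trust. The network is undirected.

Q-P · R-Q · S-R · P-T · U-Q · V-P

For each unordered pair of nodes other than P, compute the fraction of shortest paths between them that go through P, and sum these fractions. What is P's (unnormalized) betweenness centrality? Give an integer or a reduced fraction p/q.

Pairs whose geodesics pass through P — R–V: 1; R–T: 1; U–V: 1; U–T: 1; Q–V: 1; Q–T: 1; V–S: 1; V–T: 1; S–T: 1.
All other pairs contribute 0.
Summing the contributions gives betweenness(P) = 9.

9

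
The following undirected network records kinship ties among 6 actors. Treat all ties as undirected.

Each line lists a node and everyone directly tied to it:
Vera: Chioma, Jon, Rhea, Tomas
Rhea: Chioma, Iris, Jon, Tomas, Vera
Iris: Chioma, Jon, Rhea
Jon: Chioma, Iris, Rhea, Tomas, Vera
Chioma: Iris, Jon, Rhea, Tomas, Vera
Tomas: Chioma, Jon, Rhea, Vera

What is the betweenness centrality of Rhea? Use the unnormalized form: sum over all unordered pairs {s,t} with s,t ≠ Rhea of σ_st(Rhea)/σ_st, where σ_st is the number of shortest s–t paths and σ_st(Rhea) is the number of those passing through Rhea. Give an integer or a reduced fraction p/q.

Pairs whose geodesics pass through Rhea — Iris–Vera: 1/3; Iris–Tomas: 1/3.
All other pairs contribute 0.
Summing the contributions gives betweenness(Rhea) = 2/3.

2/3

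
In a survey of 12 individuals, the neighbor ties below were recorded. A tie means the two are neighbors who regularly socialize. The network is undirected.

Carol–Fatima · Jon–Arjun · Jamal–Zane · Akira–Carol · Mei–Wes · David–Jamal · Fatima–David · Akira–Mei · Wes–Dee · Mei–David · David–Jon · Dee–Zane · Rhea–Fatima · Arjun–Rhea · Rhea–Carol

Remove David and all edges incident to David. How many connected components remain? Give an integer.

1

David's neighbors (Fatima, Jamal, Jon, and Mei) remain reachable from one another through other ties, so the rest of the network stays in one piece.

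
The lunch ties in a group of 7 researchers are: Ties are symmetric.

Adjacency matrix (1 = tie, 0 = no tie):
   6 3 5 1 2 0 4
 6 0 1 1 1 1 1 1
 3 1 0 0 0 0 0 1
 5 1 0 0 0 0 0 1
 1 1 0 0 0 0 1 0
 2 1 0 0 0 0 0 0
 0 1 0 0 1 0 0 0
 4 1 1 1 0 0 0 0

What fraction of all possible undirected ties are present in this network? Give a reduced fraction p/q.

There are 9 edges and 7 nodes, so the maximum possible is C(7,2) = 21.
Density = 9/21 = 3/7.

3/7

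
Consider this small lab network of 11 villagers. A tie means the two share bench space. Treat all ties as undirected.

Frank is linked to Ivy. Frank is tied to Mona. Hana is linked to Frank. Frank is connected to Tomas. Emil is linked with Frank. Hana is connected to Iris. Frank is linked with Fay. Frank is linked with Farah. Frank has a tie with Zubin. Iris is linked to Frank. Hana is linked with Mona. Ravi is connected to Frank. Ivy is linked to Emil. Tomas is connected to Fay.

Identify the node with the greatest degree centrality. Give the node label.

Degrees — Emil:2, Farah:1, Fay:2, Frank:10, Hana:3, Iris:2, Ivy:2, Mona:2, Ravi:1, Tomas:2, Zubin:1.
The maximum is 10, attained only by Frank.

Frank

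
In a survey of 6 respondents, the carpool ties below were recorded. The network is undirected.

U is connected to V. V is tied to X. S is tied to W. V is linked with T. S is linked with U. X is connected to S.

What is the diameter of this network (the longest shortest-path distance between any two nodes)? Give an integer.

4

Eccentricity of each node (its greatest distance to any other): S:3, T:4, U:2, V:3, W:4, X:2.
The maximum eccentricity is 4, realized for instance by the pair T–W via T – V – X – S – W. So the diameter is 4.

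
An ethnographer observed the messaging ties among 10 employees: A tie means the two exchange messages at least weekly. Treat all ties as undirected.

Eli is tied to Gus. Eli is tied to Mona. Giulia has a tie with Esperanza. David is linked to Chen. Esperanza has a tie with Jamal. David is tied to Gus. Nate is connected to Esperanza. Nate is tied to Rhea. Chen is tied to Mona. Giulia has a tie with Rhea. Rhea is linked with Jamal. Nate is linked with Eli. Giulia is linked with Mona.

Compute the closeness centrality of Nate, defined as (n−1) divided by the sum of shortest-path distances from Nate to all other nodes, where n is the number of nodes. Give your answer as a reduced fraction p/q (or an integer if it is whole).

Distances from Nate: Chen:3, David:3, Eli:1, Esperanza:1, Giulia:2, Gus:2, Jamal:2, Mona:2, Rhea:1. Sum = 17.
n = 10, so closeness = 9/17.

9/17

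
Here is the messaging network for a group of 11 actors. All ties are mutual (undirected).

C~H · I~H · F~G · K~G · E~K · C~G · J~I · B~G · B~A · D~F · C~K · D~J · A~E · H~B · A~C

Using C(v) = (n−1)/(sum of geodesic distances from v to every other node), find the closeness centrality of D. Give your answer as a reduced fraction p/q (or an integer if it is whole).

5/13

Distances from D: A:4, B:3, C:3, E:4, F:1, G:2, H:3, I:2, J:1, K:3. Sum = 26.
n = 11, so closeness = 10/26 = 5/13.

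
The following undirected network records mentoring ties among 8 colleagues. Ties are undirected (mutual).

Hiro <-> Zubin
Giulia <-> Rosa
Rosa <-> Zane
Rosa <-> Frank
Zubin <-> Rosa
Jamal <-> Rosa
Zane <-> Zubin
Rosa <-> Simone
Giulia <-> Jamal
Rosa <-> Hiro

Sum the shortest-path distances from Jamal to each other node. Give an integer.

Distances from Jamal: Frank:2, Giulia:1, Hiro:2, Rosa:1, Simone:2, Zane:2, Zubin:2.
Sum = 2 + 1 + 2 + 1 + 2 + 2 + 2 = 12.

12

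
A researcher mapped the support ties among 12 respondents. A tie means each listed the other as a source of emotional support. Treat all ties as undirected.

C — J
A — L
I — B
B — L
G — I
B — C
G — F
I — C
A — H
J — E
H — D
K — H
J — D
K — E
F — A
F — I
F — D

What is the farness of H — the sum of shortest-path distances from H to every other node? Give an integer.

23

Distances from H: A:1, B:3, C:3, D:1, E:2, F:2, G:3, I:3, J:2, K:1, L:2.
Sum = 1 + 3 + 3 + 1 + 2 + 2 + 3 + 3 + 2 + 1 + 2 = 23.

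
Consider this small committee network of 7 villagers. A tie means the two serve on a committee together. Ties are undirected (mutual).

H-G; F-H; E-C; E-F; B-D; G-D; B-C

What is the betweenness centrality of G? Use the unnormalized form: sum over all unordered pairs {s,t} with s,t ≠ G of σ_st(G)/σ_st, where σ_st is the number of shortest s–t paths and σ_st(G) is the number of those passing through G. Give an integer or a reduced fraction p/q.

3

Pairs whose geodesics pass through G — D–F: 1; D–H: 1; B–H: 1.
All other pairs contribute 0.
Summing the contributions gives betweenness(G) = 3.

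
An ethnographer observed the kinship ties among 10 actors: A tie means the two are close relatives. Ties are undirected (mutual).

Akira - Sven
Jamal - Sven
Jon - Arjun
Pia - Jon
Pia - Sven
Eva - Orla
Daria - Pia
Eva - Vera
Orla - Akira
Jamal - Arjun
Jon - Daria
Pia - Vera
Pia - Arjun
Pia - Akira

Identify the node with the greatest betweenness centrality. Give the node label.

Pia

Unnormalized betweenness of each node: Akira:41/6, Arjun:3, Daria:0, Eva:1, Jamal:1/2, Jon:5/6, Orla:11/6, Pia:119/6, Sven:4, Vera:31/6.
Pia has the largest value, 119/6, making it the main broker — the node through which the most shortest paths run.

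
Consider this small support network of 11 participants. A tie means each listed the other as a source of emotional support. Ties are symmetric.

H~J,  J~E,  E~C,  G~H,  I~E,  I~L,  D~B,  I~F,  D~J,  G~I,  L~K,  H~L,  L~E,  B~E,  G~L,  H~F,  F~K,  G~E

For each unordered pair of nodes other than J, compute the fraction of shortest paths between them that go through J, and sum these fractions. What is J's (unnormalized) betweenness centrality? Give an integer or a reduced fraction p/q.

Pairs whose geodesics pass through J — F–D: 1; G–D: 2/3; B–H: 2/4; C–H: 1/3; C–D: 1/2; E–H: 1/3; E–D: 1/2; H–D: 1; L–D: 2/3; D–I: 1/2; D–K: 3/4.
All other pairs contribute 0.
Summing the contributions gives betweenness(J) = 27/4.

27/4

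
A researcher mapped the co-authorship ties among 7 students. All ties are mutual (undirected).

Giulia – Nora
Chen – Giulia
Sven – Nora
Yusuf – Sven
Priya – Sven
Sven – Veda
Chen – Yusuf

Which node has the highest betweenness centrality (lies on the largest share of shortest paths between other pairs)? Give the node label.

Sven

Unnormalized betweenness of each node: Chen:1, Giulia:1, Nora:3, Priya:0, Sven:10, Veda:0, Yusuf:3.
Sven has the largest value, 10, making it the main broker — the node through which the most shortest paths run.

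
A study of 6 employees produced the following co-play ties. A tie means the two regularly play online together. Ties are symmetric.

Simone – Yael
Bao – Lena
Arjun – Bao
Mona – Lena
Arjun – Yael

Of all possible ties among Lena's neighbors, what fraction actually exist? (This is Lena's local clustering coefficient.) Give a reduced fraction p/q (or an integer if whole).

0

Lena's neighbors: Bao and Mona (k = 2).
Possible neighbor pairs: C(2,2) = 1. Edges among them: none → e = 0.
Clustering(Lena) = 0/1.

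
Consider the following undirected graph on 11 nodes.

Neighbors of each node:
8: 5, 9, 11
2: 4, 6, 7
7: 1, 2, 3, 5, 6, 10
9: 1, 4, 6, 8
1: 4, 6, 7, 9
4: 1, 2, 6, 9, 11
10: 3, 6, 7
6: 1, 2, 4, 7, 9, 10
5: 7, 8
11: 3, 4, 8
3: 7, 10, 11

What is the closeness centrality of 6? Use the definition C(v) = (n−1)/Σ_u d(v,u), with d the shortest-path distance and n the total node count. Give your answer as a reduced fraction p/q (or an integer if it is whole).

5/7

Distances from 6: 1:1, 2:1, 3:2, 4:1, 5:2, 7:1, 8:2, 9:1, 10:1, 11:2. Sum = 14.
n = 11, so closeness = 10/14 = 5/7.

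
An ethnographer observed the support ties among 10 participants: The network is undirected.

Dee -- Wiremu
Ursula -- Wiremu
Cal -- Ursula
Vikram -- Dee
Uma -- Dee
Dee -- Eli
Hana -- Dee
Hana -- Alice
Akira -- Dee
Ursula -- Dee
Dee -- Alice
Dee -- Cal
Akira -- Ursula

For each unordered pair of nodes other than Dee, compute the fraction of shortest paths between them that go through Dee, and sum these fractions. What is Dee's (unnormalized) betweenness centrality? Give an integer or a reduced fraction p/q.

61/2

Pairs whose geodesics pass through Dee — Cal–Eli: 1; Cal–Akira: 1/2; Cal–Vikram: 1; Cal–Alice: 1; Cal–Wiremu: 1/2; Cal–Uma: 1; Cal–Hana: 1; Eli–Akira: 1; Eli–Vikram: 1; Eli–Ursula: 1; Eli–Alice: 1; Eli–Wiremu: 1; Eli–Uma: 1; Eli–Hana: 1 … (+18 more pairs).
All other pairs contribute 0.
Summing the contributions gives betweenness(Dee) = 61/2.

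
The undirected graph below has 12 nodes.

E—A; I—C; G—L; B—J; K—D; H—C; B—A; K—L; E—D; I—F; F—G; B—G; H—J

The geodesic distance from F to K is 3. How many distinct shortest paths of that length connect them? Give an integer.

The shortest distance is 3, and the only length-3 path is F–G–L–K. So there is exactly 1 shortest path.

1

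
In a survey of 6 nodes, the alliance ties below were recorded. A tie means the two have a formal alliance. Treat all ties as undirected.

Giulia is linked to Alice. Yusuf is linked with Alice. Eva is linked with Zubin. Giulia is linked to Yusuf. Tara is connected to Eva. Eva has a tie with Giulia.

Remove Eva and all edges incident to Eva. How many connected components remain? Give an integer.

Without Eva, the remaining ties split the others into: {Zubin}; {Alice, Giulia, Yusuf}; {Tara}.
That's 3 separate components.

3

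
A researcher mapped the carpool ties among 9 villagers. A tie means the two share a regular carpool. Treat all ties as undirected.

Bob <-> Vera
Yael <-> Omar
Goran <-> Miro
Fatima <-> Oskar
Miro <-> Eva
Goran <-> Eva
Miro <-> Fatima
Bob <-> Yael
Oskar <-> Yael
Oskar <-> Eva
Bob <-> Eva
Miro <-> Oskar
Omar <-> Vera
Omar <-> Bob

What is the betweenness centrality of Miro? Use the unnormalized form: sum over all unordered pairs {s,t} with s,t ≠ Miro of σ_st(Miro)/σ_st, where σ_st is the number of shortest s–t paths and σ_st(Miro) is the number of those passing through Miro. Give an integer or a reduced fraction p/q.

35/12

Pairs whose geodesics pass through Miro — Oskar–Goran: 1/2; Eva–Fatima: 1/2; Goran–Fatima: 1; Goran–Yael: 1/3; Fatima–Bob: 1/3; Fatima–Vera: 1/4.
All other pairs contribute 0.
Summing the contributions gives betweenness(Miro) = 35/12.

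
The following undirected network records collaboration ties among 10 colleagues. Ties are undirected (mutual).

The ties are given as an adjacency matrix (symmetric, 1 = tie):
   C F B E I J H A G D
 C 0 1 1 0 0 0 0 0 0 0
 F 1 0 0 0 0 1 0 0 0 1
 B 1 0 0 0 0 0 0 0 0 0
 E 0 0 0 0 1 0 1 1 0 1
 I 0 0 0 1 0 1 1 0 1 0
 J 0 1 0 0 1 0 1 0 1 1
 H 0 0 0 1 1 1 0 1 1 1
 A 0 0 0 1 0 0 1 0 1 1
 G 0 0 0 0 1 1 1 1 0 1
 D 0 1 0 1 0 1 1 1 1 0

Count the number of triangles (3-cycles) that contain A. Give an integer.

5

A's neighbors: D, E, G, and H.
Neighbor pairs that are themselves tied: A–D–E; A–D–G; A–D–H; A–E–H; A–G–H. Each forms one triangle with A, for 5 in total.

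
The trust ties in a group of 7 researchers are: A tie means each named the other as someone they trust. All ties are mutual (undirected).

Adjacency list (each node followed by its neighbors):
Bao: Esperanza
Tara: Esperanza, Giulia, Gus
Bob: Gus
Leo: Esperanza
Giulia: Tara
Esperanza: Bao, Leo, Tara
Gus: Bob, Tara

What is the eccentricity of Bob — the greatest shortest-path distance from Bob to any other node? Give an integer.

Distances from Bob: Bao:4, Esperanza:3, Giulia:3, Gus:1, Leo:4, Tara:2.
The largest is 4 (to Leo and Bao), so the eccentricity of Bob is 4.

4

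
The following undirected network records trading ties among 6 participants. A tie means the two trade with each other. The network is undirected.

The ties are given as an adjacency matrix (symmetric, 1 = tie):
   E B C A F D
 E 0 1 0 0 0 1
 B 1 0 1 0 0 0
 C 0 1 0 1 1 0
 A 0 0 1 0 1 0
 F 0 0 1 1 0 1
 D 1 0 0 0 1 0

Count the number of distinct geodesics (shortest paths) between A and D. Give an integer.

The shortest distance is 2, and the only length-2 path is A–F–D. So there is exactly 1 shortest path.

1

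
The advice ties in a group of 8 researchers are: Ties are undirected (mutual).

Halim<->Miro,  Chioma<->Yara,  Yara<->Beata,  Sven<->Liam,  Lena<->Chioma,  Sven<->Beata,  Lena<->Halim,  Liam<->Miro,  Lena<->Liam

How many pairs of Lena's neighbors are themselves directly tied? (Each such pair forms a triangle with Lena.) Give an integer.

Lena's neighbors are Chioma, Halim, and Liam, but none of them are tied to each other, so no triangle contains Lena.

0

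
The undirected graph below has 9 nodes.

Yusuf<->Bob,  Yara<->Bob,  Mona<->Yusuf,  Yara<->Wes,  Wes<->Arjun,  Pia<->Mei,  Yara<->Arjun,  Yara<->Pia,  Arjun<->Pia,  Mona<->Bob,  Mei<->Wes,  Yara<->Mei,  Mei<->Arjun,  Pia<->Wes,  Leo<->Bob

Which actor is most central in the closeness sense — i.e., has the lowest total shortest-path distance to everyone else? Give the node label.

Farness (sum of distances to all others) for each node — Arjun:15, Bob:12, Leo:19, Mei:15, Mona:18, Pia:15, Wes:15, Yara:11, Yusuf:18.
The smallest farness is 11, for Yara, so Yara has the highest closeness.

Yara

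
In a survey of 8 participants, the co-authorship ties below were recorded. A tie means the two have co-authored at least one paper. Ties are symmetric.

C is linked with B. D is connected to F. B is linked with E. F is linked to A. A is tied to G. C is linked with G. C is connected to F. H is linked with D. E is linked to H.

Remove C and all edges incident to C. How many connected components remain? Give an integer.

C's neighbors (B, F, and G) remain reachable from one another through other ties, so the rest of the network stays in one piece.

1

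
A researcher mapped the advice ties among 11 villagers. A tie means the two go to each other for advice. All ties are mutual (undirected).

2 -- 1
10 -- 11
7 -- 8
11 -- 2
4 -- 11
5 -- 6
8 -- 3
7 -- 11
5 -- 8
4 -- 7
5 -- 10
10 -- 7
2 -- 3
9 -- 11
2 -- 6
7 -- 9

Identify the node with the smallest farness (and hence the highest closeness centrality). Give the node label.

Farness (sum of distances to all others) for each node — 1:25, 2:16, 3:21, 4:22, 5:20, 6:21, 7:17, 8:18, 9:22, 10:19, 11:15.
The smallest farness is 15, for 11, so 11 has the highest closeness.

11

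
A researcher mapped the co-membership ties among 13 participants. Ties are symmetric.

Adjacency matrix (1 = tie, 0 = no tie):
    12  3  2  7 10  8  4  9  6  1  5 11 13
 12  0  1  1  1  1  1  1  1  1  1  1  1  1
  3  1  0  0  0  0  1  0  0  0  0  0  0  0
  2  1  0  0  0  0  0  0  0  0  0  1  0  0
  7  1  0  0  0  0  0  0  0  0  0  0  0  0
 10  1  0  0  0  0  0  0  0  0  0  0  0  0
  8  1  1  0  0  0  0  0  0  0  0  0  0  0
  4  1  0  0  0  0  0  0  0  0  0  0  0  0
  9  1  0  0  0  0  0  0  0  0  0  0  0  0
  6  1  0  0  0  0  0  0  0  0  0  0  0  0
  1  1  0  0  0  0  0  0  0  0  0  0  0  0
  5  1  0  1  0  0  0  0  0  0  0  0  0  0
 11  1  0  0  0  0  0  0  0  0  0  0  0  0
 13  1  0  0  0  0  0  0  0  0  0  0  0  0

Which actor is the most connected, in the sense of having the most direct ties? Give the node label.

Degrees — 1:1, 2:2, 3:2, 4:1, 5:2, 6:1, 7:1, 8:2, 9:1, 10:1, 11:1, 12:12, 13:1.
The maximum is 12, attained only by 12.

12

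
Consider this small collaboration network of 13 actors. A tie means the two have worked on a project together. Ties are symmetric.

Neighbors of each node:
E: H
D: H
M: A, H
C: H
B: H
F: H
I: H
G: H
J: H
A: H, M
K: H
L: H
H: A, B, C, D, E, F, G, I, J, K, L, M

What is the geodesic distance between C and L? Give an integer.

2

One shortest route is C – H – L, which uses 2 edges, and C and L are not directly tied, so nothing shorter exists. So d(C,L) = 2.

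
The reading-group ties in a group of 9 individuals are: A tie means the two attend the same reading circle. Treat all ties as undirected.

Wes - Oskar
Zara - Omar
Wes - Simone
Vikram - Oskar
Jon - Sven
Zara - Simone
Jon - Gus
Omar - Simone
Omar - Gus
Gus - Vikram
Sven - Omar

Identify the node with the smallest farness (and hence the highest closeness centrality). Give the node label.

Omar

Farness (sum of distances to all others) for each node — Gus:14, Jon:19, Omar:13, Oskar:19, Simone:15, Sven:18, Vikram:17, Wes:18, Zara:17.
The smallest farness is 13, for Omar, so Omar has the highest closeness.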